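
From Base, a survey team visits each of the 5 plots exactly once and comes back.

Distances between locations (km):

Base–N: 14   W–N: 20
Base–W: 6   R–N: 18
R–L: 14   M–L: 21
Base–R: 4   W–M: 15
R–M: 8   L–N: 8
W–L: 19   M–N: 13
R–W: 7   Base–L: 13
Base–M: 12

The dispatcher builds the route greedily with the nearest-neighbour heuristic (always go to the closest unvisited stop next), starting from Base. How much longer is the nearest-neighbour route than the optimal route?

Base: R=4, W=6, M=12, L=13, N=14 ⇒ R
R: W=7, M=8, L=14, N=18 ⇒ W
W: M=15, L=19, N=20 ⇒ M
M: N=13, L=21 ⇒ N
N: L=8 ⇒ L
NN route Base → R → W → M → N → L → Base costs 60.
Optimal: Base → W → R → M → N → L → Base costs 55 (by enumerating all 60 distinct tours).
Excess = 60 − 55 = 5.

Excess over optimum: 5 km.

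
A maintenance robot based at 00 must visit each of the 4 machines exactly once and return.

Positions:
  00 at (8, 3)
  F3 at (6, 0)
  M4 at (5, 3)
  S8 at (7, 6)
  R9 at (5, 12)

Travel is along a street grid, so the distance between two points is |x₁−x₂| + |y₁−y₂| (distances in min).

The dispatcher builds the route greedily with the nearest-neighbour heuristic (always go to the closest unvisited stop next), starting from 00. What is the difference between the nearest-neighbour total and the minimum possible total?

From 00: M4=3, S8=4, F3=5, R9=12 → choose M4 (3).
From M4: F3=4, S8=5, R9=9 → choose F3 (4).
From F3: S8=7, R9=13 → choose S8 (7).
From S8: R9=8 → choose R9 (8).
NN route 00 → M4 → F3 → S8 → R9 → 00 costs 34.
Optimal: 00 → F3 → M4 → R9 → S8 → 00 costs 30 (by enumerating all 12 distinct tours).
Excess = 34 − 30 = 4.

The nearest-neighbour route is 4 min longer than optimal.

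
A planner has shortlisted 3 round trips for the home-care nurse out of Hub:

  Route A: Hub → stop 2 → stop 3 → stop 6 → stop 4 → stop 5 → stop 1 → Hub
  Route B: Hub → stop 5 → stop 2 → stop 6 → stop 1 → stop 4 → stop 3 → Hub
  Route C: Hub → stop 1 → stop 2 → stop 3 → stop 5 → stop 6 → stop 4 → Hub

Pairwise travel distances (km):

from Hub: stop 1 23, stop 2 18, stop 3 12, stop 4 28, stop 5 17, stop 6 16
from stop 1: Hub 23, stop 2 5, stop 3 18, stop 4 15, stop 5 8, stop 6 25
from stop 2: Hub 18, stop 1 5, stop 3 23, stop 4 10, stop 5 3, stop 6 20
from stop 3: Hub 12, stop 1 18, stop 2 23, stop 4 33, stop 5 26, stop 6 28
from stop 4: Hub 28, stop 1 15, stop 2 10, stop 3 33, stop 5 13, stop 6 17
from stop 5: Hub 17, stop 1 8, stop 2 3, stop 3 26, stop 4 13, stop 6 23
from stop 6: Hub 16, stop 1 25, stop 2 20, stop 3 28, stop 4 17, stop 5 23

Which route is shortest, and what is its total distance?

Shortest is Route B, total 125 km.

Route A: 18 + 23 + 28 + 17 + 13 + 8 + 23 = 130
Route B: 17 + 3 + 20 + 25 + 15 + 33 + 12 = 125
Route C: 23 + 5 + 23 + 26 + 23 + 17 + 28 = 145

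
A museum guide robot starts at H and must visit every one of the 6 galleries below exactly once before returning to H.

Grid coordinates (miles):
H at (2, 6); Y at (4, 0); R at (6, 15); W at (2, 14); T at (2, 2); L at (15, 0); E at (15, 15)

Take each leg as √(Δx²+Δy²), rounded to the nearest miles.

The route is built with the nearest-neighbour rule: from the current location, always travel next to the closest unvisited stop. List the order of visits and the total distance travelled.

Total distance 54 miles via the nearest-neighbour route H → T → Y → L → E → R → W → H.

From H: distances to unvisited — T=4, Y=6, W=8, R=10, L=14, E=16. Nearest is T (4).
From T: distances to unvisited — Y=3, W=12, L=13, R=14, E=18. Nearest is Y (3).
From Y: distances to unvisited — L=11, W=14, R=15, E=19. Nearest is L (11).
From L: distances to unvisited — E=15, R=17, W=19. Nearest is E (15).
From E: distances to unvisited — R=9, W=13. Nearest is R (9).
From R: distances to unvisited — W=4. Nearest is W (4).
Return W→H: 8.
Total = 4 + 3 + 11 + 15 + 9 + 4 + 8 = 54.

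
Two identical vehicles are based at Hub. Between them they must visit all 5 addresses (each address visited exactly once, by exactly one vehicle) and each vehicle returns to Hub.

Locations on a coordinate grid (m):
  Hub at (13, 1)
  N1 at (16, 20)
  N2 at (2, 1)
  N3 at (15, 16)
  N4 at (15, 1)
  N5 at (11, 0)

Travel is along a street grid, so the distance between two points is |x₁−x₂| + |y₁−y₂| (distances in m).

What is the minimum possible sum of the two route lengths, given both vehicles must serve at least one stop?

68 m — the smallest possible combined total.

There are 2^4 − 1 = 15 ways to divide the 5 stops into two non-empty groups. For each, the best each vehicle can do is its own shortest tour through its group:
  {N1} + {N2, N3, N4, N5}: 44 + 58 = 102
  {N2} + {N1, N3, N4, N5}: 22 + 50 = 72
  {N1, N2} + {N3, N4, N5}: 66 + 40 = 106
  {N3} + {N1, N2, N4, N5}: 34 + 68 = 102
  {N1, N3} + {N2, N4, N5}: 44 + 28 = 72
  {N2, N3} + {N1, N4, N5}: 56 + 50 = 106
  … (15 splits in total)
  {N1, N3, N4} + {N2, N5}: 44 + 24 = 68  ← best
Best: vehicle 1 Hub → N1 → N3 → N4 → Hub = 44; vehicle 2 Hub → N2 → N5 → Hub = 24; combined 68.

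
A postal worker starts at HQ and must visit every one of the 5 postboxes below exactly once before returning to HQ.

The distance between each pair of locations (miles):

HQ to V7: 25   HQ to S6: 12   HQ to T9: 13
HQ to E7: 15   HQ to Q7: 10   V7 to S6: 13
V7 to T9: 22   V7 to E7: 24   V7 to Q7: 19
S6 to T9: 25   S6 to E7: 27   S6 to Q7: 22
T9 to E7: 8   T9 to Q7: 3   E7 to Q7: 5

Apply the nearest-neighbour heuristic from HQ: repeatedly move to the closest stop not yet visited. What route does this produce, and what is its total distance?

From HQ: distances to unvisited — Q7=10, S6=12, T9=13, E7=15, V7=25. Nearest is Q7 (10).
From Q7: distances to unvisited — T9=3, E7=5, V7=19, S6=22. Nearest is T9 (3).
From T9: distances to unvisited — E7=8, V7=22, S6=25. Nearest is E7 (8).
From E7: distances to unvisited — V7=24, S6=27. Nearest is V7 (24).
From V7: distances to unvisited — S6=13. Nearest is S6 (13).
Return S6→HQ: 12.
Total = 10 + 3 + 8 + 24 + 13 + 12 = 70.

Nearest-neighbour total = 70 miles; route HQ → Q7 → T9 → E7 → V7 → S6 → HQ.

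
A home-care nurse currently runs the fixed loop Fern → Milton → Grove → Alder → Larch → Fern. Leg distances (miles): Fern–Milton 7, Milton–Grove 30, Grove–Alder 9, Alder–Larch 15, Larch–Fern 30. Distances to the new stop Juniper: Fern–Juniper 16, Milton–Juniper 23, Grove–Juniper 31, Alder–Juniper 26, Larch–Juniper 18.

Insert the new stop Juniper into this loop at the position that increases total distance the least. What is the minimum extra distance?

Minimum extra distance: 4 miles, inserting Juniper between Larch and Fern.

Insertion cost between consecutive stops i–j is d(i,Juniper) + d(Juniper,j) − d(i,j):
  between Fern and Milton: 16 + 23 − 7 = 32
  between Milton and Grove: 23 + 31 − 30 = 24
  between Grove and Alder: 31 + 26 − 9 = 48
  between Alder and Larch: 26 + 18 − 15 = 29
  between Larch and Fern: 18 + 16 − 30 = 4
Cheapest insertion is between Larch and Fern, adding 4.
New total = 91 + 4 = 95.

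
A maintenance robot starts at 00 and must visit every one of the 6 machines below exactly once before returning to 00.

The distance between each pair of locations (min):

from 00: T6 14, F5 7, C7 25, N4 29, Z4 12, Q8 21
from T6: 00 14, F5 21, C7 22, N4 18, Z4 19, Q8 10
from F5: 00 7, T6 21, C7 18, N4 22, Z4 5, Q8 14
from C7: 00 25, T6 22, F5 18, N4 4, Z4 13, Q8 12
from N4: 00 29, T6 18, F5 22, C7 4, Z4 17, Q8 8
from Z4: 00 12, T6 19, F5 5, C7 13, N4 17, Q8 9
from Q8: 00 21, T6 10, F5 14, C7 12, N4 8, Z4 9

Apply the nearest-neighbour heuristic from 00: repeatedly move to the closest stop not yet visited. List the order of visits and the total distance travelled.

At 00 the remaining stops are F5 7, Z4 12, T6 14, Q8 21, C7 25, N4 29; go to F5.
At F5 the remaining stops are Z4 5, Q8 14, C7 18, T6 21, N4 22; go to Z4.
At Z4 the remaining stops are Q8 9, C7 13, N4 17, T6 19; go to Q8.
At Q8 the remaining stops are N4 8, T6 10, C7 12; go to N4.
At N4 the remaining stops are C7 4, T6 18; go to C7.
At C7 the remaining stops are T6 22; go to T6.
Return T6→00: 14.
Total = 7 + 5 + 9 + 8 + 4 + 22 + 14 = 69.

Nearest-neighbour total = 69 min; route 00 → F5 → Z4 → Q8 → N4 → C7 → T6 → 00.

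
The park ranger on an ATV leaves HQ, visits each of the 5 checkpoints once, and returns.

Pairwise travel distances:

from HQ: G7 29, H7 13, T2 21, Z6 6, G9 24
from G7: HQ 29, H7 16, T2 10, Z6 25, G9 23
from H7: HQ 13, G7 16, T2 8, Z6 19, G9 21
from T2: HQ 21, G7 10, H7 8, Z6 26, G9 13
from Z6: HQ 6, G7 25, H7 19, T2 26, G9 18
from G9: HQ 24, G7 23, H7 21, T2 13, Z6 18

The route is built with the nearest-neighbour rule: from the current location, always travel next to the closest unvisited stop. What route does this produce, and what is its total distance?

90 along HQ → Z6 → G9 → T2 → H7 → G7 → HQ.

HQ → [Z6:6 / H7:13 / T2:21 / G9:24 / G7:29] → Z6 (6)
Z6 → [G9:18 / H7:19 / G7:25 / T2:26] → G9 (18)
G9 → [T2:13 / H7:21 / G7:23] → T2 (13)
T2 → [H7:8 / G7:10] → H7 (8)
H7 → [G7:16] → G7 (16)
Return G7→HQ: 29.
Total = 6 + 18 + 13 + 8 + 16 + 29 = 90.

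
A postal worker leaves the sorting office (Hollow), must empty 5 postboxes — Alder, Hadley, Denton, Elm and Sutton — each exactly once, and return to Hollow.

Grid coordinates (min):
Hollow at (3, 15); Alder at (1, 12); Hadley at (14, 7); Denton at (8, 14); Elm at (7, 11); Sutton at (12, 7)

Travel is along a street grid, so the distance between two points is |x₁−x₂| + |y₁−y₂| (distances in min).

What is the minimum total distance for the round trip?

42 min — the shortest possible round trip.

With 5 stops there are 5!/2 = 60 distinct round trips (a route and its reverse cost the same).
Hollow→Alder→Hadley→Denton→Elm→Sutton→Hollow: 5+18+13+4+9+17 = 66
Hollow→Alder→Hadley→Denton→Sutton→Elm→Hollow: 5+18+13+11+9+8 = 64
Hollow→Alder→Hadley→Elm→Denton→Sutton→Hollow: 5+18+11+4+11+17 = 66
Hollow→Alder→Hadley→Elm→Sutton→Denton→Hollow: 5+18+11+9+11+6 = 60
Hollow→Alder→Hadley→Sutton→Denton→Elm→Hollow: 5+18+2+11+4+8 = 48
Hollow→Alder→Hadley→Sutton→Elm→Denton→Hollow: 5+18+2+9+4+6 = 44
Hollow→Alder→Denton→Hadley→Elm→Sutton→Hollow: 5+9+13+11+9+17 = 64
Hollow→Alder→Denton→Hadley→Sutton→Elm→Hollow: 5+9+13+2+9+8 = 46
Hollow→Alder→Denton→Elm→Hadley→Sutton→Hollow: 5+9+4+11+2+17 = 48
Hollow→Alder→Denton→Elm→Sutton→Hadley→Hollow: 5+9+4+9+2+19 = 48
Hollow→Alder→Denton→Sutton→Hadley→Elm→Hollow: 5+9+11+2+11+8 = 46
Hollow→Alder→Denton→Sutton→Elm→Hadley→Hollow: 5+9+11+9+11+19 = 64
Hollow→Alder→Elm→Hadley→Denton→Sutton→Hollow: 5+7+11+13+11+17 = 64
Hollow→Alder→Elm→Hadley→Sutton→Denton→Hollow: 5+7+11+2+11+6 = 42
… (46 more)
The minimum is 42.
One optimal route: Hollow → Alder → Elm → Hadley → Sutton → Denton → Hollow (or its reverse).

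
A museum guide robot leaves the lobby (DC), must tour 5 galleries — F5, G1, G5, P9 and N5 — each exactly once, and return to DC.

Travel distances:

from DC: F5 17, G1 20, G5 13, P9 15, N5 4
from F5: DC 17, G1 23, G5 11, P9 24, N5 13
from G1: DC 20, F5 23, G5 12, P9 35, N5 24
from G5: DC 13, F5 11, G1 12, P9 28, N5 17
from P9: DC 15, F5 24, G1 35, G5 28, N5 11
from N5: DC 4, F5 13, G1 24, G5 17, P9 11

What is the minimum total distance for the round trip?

Shortest round trip = 82.

With 5 stops there are 5!/2 = 60 distinct round trips (a route and its reverse cost the same).
DC - F5 - G1 - G5 - P9 - N5 - DC: 17+23+12+28+11+4 = 95
DC - F5 - G1 - G5 - N5 - P9 - DC: 17+23+12+17+11+15 = 95
DC - F5 - G1 - P9 - G5 - N5 - DC: 17+23+35+28+17+4 = 124
DC - F5 - G1 - P9 - N5 - G5 - DC: 17+23+35+11+17+13 = 116
DC - F5 - G1 - N5 - G5 - P9 - DC: 17+23+24+17+28+15 = 124
DC - F5 - G1 - N5 - P9 - G5 - DC: 17+23+24+11+28+13 = 116
DC - F5 - G5 - G1 - P9 - N5 - DC: 17+11+12+35+11+4 = 90
DC - F5 - G5 - G1 - N5 - P9 - DC: 17+11+12+24+11+15 = 90
DC - F5 - G5 - P9 - G1 - N5 - DC: 17+11+28+35+24+4 = 119
DC - F5 - G5 - P9 - N5 - G1 - DC: 17+11+28+11+24+20 = 111
DC - F5 - G5 - N5 - G1 - P9 - DC: 17+11+17+24+35+15 = 119
DC - F5 - G5 - N5 - P9 - G1 - DC: 17+11+17+11+35+20 = 111
DC - F5 - P9 - G1 - G5 - N5 - DC: 17+24+35+12+17+4 = 109
DC - F5 - P9 - G1 - N5 - G5 - DC: 17+24+35+24+17+13 = 130
… (46 more)
DC - G1 - G5 - F5 - P9 - N5 - DC: 20+12+11+24+11+4 = 82  ← best
The minimum is 82.
One optimal route: DC → G1 → G5 → F5 → P9 → N5 → DC (or its reverse).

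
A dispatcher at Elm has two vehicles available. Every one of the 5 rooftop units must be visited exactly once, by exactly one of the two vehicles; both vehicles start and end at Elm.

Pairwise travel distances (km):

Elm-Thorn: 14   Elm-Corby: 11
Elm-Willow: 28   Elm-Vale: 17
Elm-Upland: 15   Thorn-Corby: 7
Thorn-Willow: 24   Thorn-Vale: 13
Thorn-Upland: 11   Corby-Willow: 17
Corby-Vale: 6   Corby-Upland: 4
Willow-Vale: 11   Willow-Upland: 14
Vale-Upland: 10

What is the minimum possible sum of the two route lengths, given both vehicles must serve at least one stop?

Check every non-empty split of the stops between the two vehicles; for each half take its own optimal tour:
  {Thorn} + {Corby, Willow, Vale, Upland}: 28 + 57 = 85
  {Corby} + {Thorn, Willow, Vale, Upland}: 22 + 67 = 89
  {Thorn, Corby} + {Willow, Vale, Upland}: 32 + 57 = 89
  {Willow} + {Thorn, Corby, Vale, Upland}: 56 + 52 = 108
  {Thorn, Willow} + {Corby, Vale, Upland}: 66 + 42 = 108
  {Corby, Willow} + {Thorn, Vale, Upland}: 56 + 52 = 108
  … (15 splits in total)
Best: vehicle 1 Elm → Thorn → Elm = 28; vehicle 2 Elm → Corby → Vale → Willow → Upland → Elm = 57; combined 85.

Minimum combined distance: 85 km.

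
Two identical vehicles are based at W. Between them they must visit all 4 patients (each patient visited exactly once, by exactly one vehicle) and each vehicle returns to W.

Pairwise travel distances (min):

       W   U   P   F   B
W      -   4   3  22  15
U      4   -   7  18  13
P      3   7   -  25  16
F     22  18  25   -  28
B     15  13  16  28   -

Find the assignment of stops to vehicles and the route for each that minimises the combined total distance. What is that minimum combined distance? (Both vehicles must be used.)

Minimum combined distance: 71 min.

There are 2^3 − 1 = 7 ways to divide the 4 stops into two non-empty groups. For each, the best each vehicle can do is its own shortest tour through its group:
  {U} + {P, F, B}: 8 + 69 = 77
  {P} + {U, F, B}: 6 + 65 = 71
  {U, P} + {F, B}: 14 + 65 = 79
  {F} + {U, P, B}: 44 + 36 = 80
  {U, F} + {P, B}: 44 + 34 = 78
  {P, F} + {U, B}: 50 + 32 = 82
  … (7 splits in total)
Best: vehicle 1 W → P → W = 6; vehicle 2 W → U → F → B → W = 65; combined 71.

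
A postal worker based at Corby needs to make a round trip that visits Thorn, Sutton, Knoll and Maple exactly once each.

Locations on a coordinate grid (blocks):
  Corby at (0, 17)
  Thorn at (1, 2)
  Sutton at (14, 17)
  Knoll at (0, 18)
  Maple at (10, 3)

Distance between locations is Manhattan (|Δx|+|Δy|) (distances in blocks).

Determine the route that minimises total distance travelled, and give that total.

With 4 stops there are 4!/2 = 12 distinct round trips (a route and its reverse cost the same).
Corby→Thorn→Sutton→Knoll→Maple→Corby: 16+28+15+25+24 = 108
Corby→Thorn→Sutton→Maple→Knoll→Corby: 16+28+18+25+1 = 88
Corby→Thorn→Knoll→Sutton→Maple→Corby: 16+17+15+18+24 = 90
Corby→Thorn→Knoll→Maple→Sutton→Corby: 16+17+25+18+14 = 90
Corby→Thorn→Maple→Sutton→Knoll→Corby: 16+10+18+15+1 = 60
Corby→Thorn→Maple→Knoll→Sutton→Corby: 16+10+25+15+14 = 80
Corby→Sutton→Thorn→Knoll→Maple→Corby: 14+28+17+25+24 = 108
Corby→Sutton→Thorn→Maple→Knoll→Corby: 14+28+10+25+1 = 78
Corby→Sutton→Knoll→Thorn→Maple→Corby: 14+15+17+10+24 = 80
Corby→Sutton→Maple→Thorn→Knoll→Corby: 14+18+10+17+1 = 60
Corby→Knoll→Thorn→Sutton→Maple→Corby: 1+17+28+18+24 = 88
Corby→Knoll→Sutton→Thorn→Maple→Corby: 1+15+28+10+24 = 78
The minimum is 60.
One optimal route: Corby → Thorn → Maple → Sutton → Knoll → Corby (or its reverse).

Shortest round trip = 60 blocks.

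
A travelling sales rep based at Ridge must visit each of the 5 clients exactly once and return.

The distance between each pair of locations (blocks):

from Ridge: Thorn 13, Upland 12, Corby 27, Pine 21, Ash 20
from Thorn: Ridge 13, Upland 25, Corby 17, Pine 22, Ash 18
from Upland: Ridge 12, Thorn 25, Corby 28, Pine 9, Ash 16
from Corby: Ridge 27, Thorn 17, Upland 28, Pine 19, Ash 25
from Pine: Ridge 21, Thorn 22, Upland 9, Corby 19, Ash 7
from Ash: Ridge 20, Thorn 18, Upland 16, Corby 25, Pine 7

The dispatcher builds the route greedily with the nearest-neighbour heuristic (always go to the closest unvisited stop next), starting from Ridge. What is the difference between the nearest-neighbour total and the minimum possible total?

The nearest-neighbour route is 7 blocks longer than optimal.

From Ridge: Upland=12, Thorn=13, Ash=20, Pine=21, Corby=27 → choose Upland (12).
From Upland: Pine=9, Ash=16, Thorn=25, Corby=28 → choose Pine (9).
From Pine: Ash=7, Corby=19, Thorn=22 → choose Ash (7).
From Ash: Thorn=18, Corby=25 → choose Thorn (18).
From Thorn: Corby=17 → choose Corby (17).
NN route Ridge → Upland → Pine → Ash → Thorn → Corby → Ridge costs 90.
Optimal: Ridge → Thorn → Corby → Ash → Pine → Upland → Ridge costs 83 (by enumerating all 60 distinct tours).
Excess = 90 − 83 = 7.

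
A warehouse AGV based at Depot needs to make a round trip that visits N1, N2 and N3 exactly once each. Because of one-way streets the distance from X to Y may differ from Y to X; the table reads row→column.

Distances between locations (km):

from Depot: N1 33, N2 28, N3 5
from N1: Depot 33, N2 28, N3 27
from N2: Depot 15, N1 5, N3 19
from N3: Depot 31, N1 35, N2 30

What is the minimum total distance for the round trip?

Depot → N1 → N2 → N3 → Depot: 33+28+19+31 = 111
Depot → N1 → N3 → N2 → Depot: 33+27+30+15 = 105
Depot → N2 → N1 → N3 → Depot: 28+5+27+31 = 91
Depot → N2 → N3 → N1 → Depot: 28+19+35+33 = 115
Depot → N3 → N1 → N2 → Depot: 5+35+28+15 = 83
Depot → N3 → N2 → N1 → Depot: 5+30+5+33 = 73
The minimum is 73.
One optimal route: Depot → N3 → N2 → N1 → Depot.

Shortest round trip = 73 km.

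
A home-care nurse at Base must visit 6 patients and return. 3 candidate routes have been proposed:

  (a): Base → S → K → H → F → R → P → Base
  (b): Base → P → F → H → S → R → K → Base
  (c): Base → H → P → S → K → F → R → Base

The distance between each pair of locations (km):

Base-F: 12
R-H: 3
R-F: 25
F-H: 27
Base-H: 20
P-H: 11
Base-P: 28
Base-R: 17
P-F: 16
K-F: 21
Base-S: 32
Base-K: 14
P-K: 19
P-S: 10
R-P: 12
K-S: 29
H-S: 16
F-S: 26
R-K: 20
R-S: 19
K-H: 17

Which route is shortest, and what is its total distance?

Shortest is (c), total 133 km.

(a): 32 + 29 + 17 + 27 + 25 + 12 + 28 = 170
(b): 28 + 16 + 27 + 16 + 19 + 20 + 14 = 140
(c): 20 + 11 + 10 + 29 + 21 + 25 + 17 = 133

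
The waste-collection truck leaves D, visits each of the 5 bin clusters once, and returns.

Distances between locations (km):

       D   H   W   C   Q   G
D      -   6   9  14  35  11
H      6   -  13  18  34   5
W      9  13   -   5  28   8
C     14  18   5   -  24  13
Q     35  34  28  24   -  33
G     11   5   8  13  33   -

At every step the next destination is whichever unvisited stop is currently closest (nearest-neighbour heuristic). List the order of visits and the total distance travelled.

At D the remaining stops are H 6, W 9, G 11, C 14, Q 35; go to H.
At H the remaining stops are G 5, W 13, C 18, Q 34; go to G.
At G the remaining stops are W 8, C 13, Q 33; go to W.
At W the remaining stops are C 5, Q 28; go to C.
At C the remaining stops are Q 24; go to Q.
Return Q→D: 35.
Total = 6 + 5 + 8 + 5 + 24 + 35 = 83.

Total distance 83 km via the nearest-neighbour route D → H → G → W → C → Q → D.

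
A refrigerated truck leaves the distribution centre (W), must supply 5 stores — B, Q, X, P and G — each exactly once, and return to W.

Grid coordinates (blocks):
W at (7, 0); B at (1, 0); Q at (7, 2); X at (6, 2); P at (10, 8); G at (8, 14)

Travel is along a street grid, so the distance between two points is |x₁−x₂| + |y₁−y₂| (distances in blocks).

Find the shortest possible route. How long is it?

Shortest round trip = 46 blocks.

W→B→Q→X→P→G→W: 6+8+1+10+8+15 = 48
W→B→Q→X→G→P→W: 6+8+1+14+8+11 = 48
W→B→Q→P→X→G→W: 6+8+9+10+14+15 = 62
W→B→Q→P→G→X→W: 6+8+9+8+14+3 = 48
W→B→Q→G→X→P→W: 6+8+13+14+10+11 = 62
W→B→Q→G→P→X→W: 6+8+13+8+10+3 = 48
W→B→X→Q→P→G→W: 6+7+1+9+8+15 = 46
W→B→X→Q→G→P→W: 6+7+1+13+8+11 = 46
W→B→X→P→Q→G→W: 6+7+10+9+13+15 = 60
W→B→X→P→G→Q→W: 6+7+10+8+13+2 = 46
W→B→X→G→Q→P→W: 6+7+14+13+9+11 = 60
W→B→X→G→P→Q→W: 6+7+14+8+9+2 = 46
W→B→P→Q→X→G→W: 6+17+9+1+14+15 = 62
W→B→P→Q→G→X→W: 6+17+9+13+14+3 = 62
… (46 more)
The minimum is 46.
One optimal route: W → B → X → Q → P → G → W (or its reverse).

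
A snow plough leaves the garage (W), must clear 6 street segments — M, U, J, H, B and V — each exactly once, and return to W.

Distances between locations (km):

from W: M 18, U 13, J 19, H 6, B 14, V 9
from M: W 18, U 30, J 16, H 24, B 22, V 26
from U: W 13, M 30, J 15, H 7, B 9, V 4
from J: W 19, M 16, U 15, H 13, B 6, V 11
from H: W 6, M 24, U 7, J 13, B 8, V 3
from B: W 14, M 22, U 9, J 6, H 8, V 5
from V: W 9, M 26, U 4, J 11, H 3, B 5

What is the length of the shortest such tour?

Shortest round trip = 62 km.

There are 360 distinct closed tours to check (reversals are equivalent).
W → M → U → J → H → B → V → W: 18+30+15+13+8+5+9 = 98
W → M → U → J → H → V → B → W: 18+30+15+13+3+5+14 = 98
W → M → U → J → B → H → V → W: 18+30+15+6+8+3+9 = 89
W → M → U → J → B → V → H → W: 18+30+15+6+5+3+6 = 83
W → M → U → J → V → H → B → W: 18+30+15+11+3+8+14 = 99
W → M → U → J → V → B → H → W: 18+30+15+11+5+8+6 = 93
W → M → U → H → J → B → V → W: 18+30+7+13+6+5+9 = 88
W → M → U → H → J → V → B → W: 18+30+7+13+11+5+14 = 98
… (352 more)
W → M → J → B → U → V → H → W: 18+16+6+9+4+3+6 = 62  ← best
The minimum is 62.
One optimal route: W → M → J → B → U → V → H → W (or its reverse).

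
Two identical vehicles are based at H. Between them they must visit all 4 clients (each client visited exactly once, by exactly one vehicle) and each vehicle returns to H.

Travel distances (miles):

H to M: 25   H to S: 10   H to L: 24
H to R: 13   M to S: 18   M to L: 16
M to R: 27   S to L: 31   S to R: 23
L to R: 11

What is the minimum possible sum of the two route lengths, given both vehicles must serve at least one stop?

Minimum combined distance: 85 miles.

There are 2^3 − 1 = 7 ways to divide the 4 stops into two non-empty groups. For each, the best each vehicle can do is its own shortest tour through its group:
  {M} + {S, L, R}: 50 + 65 = 115
  {S} + {M, L, R}: 20 + 65 = 85
  {M, S} + {L, R}: 53 + 48 = 101
  {L} + {M, S, R}: 48 + 68 = 116
  {M, L} + {S, R}: 65 + 46 = 111
  {S, L} + {M, R}: 65 + 65 = 130
  … (7 splits in total)
Best: vehicle 1 H → S → H = 20; vehicle 2 H → M → L → R → H = 65; combined 85.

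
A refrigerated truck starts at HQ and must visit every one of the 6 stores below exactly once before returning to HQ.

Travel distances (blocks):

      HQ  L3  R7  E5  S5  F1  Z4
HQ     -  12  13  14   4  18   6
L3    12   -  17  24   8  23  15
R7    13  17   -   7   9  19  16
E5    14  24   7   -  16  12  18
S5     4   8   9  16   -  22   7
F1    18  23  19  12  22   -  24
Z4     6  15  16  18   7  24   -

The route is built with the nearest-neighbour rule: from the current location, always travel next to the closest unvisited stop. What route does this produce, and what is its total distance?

From HQ: distances to unvisited — S5=4, Z4=6, L3=12, R7=13, E5=14, F1=18. Nearest is S5 (4).
From S5: distances to unvisited — Z4=7, L3=8, R7=9, E5=16, F1=22. Nearest is Z4 (7).
From Z4: distances to unvisited — L3=15, R7=16, E5=18, F1=24. Nearest is L3 (15).
From L3: distances to unvisited — R7=17, F1=23, E5=24. Nearest is R7 (17).
From R7: distances to unvisited — E5=7, F1=19. Nearest is E5 (7).
From E5: distances to unvisited — F1=12. Nearest is F1 (12).
Return F1→HQ: 18.
Total = 4 + 7 + 15 + 17 + 7 + 12 + 18 = 80.

Total distance 80 blocks via the nearest-neighbour route HQ → S5 → Z4 → L3 → R7 → E5 → F1 → HQ.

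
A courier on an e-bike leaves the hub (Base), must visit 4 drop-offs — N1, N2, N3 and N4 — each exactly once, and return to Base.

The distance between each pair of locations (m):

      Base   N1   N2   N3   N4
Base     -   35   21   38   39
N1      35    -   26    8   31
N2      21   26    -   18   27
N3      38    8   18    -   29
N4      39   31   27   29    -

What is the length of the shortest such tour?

Base - N1 - N2 - N3 - N4 - Base: 35+26+18+29+39 = 147
Base - N1 - N2 - N4 - N3 - Base: 35+26+27+29+38 = 155
Base - N1 - N3 - N2 - N4 - Base: 35+8+18+27+39 = 127
Base - N1 - N3 - N4 - N2 - Base: 35+8+29+27+21 = 120
Base - N1 - N4 - N2 - N3 - Base: 35+31+27+18+38 = 149
Base - N1 - N4 - N3 - N2 - Base: 35+31+29+18+21 = 134
Base - N2 - N1 - N3 - N4 - Base: 21+26+8+29+39 = 123
Base - N2 - N1 - N4 - N3 - Base: 21+26+31+29+38 = 145
Base - N2 - N3 - N1 - N4 - Base: 21+18+8+31+39 = 117
Base - N2 - N4 - N1 - N3 - Base: 21+27+31+8+38 = 125
Base - N3 - N1 - N2 - N4 - Base: 38+8+26+27+39 = 138
Base - N3 - N2 - N1 - N4 - Base: 38+18+26+31+39 = 152
The minimum is 117.
One optimal route: Base → N2 → N3 → N1 → N4 → Base (or its reverse).

Shortest round trip = 117 m.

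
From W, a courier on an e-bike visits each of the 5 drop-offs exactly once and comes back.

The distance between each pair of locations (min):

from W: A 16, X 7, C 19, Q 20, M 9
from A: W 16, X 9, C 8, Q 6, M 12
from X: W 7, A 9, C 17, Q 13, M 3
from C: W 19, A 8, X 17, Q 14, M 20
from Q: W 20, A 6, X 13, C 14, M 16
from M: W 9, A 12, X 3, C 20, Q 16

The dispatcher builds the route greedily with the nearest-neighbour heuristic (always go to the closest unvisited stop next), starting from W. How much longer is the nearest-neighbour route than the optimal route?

Excess over optimum: 3 min.

From W: X=7, M=9, A=16, C=19, Q=20 → choose X (7).
From X: M=3, A=9, Q=13, C=17 → choose M (3).
From M: A=12, Q=16, C=20 → choose A (12).
From A: Q=6, C=8 → choose Q (6).
From Q: C=14 → choose C (14).
NN route W → X → M → A → Q → C → W costs 61.
Optimal: W → C → A → Q → X → M → W costs 58 (by enumerating all 60 distinct tours).
Excess = 61 − 58 = 3.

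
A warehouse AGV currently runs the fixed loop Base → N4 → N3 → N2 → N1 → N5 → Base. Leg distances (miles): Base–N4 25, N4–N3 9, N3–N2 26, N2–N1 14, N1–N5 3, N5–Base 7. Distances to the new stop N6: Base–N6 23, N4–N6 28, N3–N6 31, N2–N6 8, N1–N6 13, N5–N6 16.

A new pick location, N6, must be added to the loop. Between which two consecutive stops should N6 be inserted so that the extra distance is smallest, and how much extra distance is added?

Insertion cost between consecutive stops i–j is d(i,N6) + d(N6,j) − d(i,j):
  between Base and N4: 23 + 28 − 25 = 26
  between N4 and N3: 28 + 31 − 9 = 50
  between N3 and N2: 31 + 8 − 26 = 13
  between N2 and N1: 8 + 13 − 14 = 7
  between N1 and N5: 13 + 16 − 3 = 26
  between N5 and Base: 16 + 23 − 7 = 32
Cheapest insertion is between N2 and N1, adding 7.
New total = 84 + 7 = 91.

Minimum extra distance: 7 miles, inserting N6 between N2 and N1.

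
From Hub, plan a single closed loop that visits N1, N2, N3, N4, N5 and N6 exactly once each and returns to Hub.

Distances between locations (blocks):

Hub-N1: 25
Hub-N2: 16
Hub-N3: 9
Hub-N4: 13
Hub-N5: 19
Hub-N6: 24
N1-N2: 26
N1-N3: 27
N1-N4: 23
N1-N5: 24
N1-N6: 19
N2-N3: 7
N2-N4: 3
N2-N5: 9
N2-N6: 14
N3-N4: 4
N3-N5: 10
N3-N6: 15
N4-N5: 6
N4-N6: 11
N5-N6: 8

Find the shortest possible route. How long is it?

With 6 stops there are 6!/2 = 360 distinct round trips (a route and its reverse cost the same).
Hub→N1→N2→N3→N4→N5→N6→Hub: 25+26+7+4+6+8+24 = 100
Hub→N1→N2→N3→N4→N6→N5→Hub: 25+26+7+4+11+8+19 = 100
Hub→N1→N2→N3→N5→N4→N6→Hub: 25+26+7+10+6+11+24 = 109
Hub→N1→N2→N3→N5→N6→N4→Hub: 25+26+7+10+8+11+13 = 100
Hub→N1→N2→N3→N6→N4→N5→Hub: 25+26+7+15+11+6+19 = 109
Hub→N1→N2→N3→N6→N5→N4→Hub: 25+26+7+15+8+6+13 = 100
Hub→N1→N2→N4→N3→N5→N6→Hub: 25+26+3+4+10+8+24 = 100
Hub→N1→N2→N4→N3→N6→N5→Hub: 25+26+3+4+15+8+19 = 100
… (352 more)
Hub→N1→N6→N5→N2→N4→N3→Hub: 25+19+8+9+3+4+9 = 77  ← best
The minimum is 77.
One optimal route: Hub → N1 → N6 → N5 → N2 → N4 → N3 → Hub (or its reverse).

77 blocks — the shortest possible round trip.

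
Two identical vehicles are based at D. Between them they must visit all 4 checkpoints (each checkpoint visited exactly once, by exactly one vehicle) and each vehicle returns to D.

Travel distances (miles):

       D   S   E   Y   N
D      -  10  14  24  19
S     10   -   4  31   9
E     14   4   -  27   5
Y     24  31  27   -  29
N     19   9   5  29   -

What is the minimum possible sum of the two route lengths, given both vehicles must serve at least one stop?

Minimum combined distance: 86 miles.

Check every non-empty split of the stops between the two vehicles; for each half take its own optimal tour:
  {S} + {E, Y, N}: 20 + 72 = 92
  {E} + {S, Y, N}: 28 + 72 = 100
  {S, E} + {Y, N}: 28 + 72 = 100
  {Y} + {S, E, N}: 48 + 38 = 86
  {S, Y} + {E, N}: 65 + 38 = 103
  {E, Y} + {S, N}: 65 + 38 = 103
  … (7 splits in total)
Best: vehicle 1 D → Y → D = 48; vehicle 2 D → S → E → N → D = 38; combined 86.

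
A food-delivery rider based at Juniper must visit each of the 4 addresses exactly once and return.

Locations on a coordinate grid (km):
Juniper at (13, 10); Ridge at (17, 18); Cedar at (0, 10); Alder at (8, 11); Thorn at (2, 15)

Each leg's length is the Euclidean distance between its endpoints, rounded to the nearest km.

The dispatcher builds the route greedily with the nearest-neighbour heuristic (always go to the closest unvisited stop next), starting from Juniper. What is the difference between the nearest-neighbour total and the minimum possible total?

Juniper: Alder=5, Ridge=9, Thorn=12, Cedar=13 ⇒ Alder
Alder: Thorn=7, Cedar=8, Ridge=11 ⇒ Thorn
Thorn: Cedar=5, Ridge=15 ⇒ Cedar
Cedar: Ridge=19 ⇒ Ridge
NN route Juniper → Alder → Thorn → Cedar → Ridge → Juniper costs 45.
Optimal: Juniper → Ridge → Thorn → Cedar → Alder → Juniper costs 42 (by enumerating all 12 distinct tours).
Excess = 45 − 42 = 3.

Excess over optimum: 3 km.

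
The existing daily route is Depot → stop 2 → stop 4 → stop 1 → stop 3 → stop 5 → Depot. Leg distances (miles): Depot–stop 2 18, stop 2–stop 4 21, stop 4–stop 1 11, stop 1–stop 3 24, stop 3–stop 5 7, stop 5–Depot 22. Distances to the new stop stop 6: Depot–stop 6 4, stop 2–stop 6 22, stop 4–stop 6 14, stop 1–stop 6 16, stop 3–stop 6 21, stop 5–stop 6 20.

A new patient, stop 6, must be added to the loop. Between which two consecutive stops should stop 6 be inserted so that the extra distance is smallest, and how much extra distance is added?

Insertion cost between consecutive stops i–j is d(i,stop 6) + d(stop 6,j) − d(i,j):
  between Depot and stop 2: 4 + 22 − 18 = 8
  between stop 2 and stop 4: 22 + 14 − 21 = 15
  between stop 4 and stop 1: 14 + 16 − 11 = 19
  between stop 1 and stop 3: 16 + 21 − 24 = 13
  between stop 3 and stop 5: 21 + 20 − 7 = 34
  between stop 5 and Depot: 20 + 4 − 22 = 2
Cheapest insertion is between stop 5 and Depot, adding 2.
New total = 103 + 2 = 105.

Adding 2 miles by placing stop 6 on the stop 5–Depot leg.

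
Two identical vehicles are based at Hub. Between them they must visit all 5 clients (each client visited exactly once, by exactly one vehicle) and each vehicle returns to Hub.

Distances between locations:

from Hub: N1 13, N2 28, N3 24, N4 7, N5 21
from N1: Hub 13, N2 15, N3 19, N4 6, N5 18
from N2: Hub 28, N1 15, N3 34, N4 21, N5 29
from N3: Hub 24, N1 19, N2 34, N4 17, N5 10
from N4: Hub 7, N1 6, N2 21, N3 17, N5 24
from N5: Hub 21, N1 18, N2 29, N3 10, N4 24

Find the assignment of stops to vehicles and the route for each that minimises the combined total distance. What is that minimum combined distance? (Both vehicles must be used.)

Minimum combined distance: 105.

There are 2^4 − 1 = 15 ways to divide the 5 stops into two non-empty groups. For each, the best each vehicle can do is its own shortest tour through its group:
  {N1} + {N2, N3, N4, N5}: 26 + 91 = 117
  {N2} + {N1, N3, N4, N5}: 56 + 63 = 119
  {N1, N2} + {N3, N4, N5}: 56 + 55 = 111
  {N3} + {N1, N2, N4, N5}: 48 + 78 = 126
  {N1, N3} + {N2, N4, N5}: 56 + 78 = 134
  {N2, N3} + {N1, N4, N5}: 86 + 52 = 138
  … (15 splits in total)
  {N4} + {N1, N2, N3, N5}: 14 + 91 = 105  ← best
Best: vehicle 1 Hub → N4 → Hub = 14; vehicle 2 Hub → N1 → N2 → N5 → N3 → Hub = 91; combined 105.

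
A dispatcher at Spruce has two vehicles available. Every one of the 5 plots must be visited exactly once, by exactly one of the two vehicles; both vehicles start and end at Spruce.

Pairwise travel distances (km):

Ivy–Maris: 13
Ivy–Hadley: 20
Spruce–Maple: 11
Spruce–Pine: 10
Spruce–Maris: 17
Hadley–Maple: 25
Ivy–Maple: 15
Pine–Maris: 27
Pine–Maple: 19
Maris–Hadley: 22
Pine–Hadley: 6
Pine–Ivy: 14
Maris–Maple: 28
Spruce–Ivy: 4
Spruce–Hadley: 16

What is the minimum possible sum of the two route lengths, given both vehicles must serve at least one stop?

Minimum combined distance: 77 km.

There are 2^4 − 1 = 15 ways to divide the 5 stops into two non-empty groups. For each, the best each vehicle can do is its own shortest tour through its group:
  {Pine} + {Ivy, Maris, Hadley, Maple}: 20 + 75 = 95
  {Ivy} + {Pine, Maris, Hadley, Maple}: 8 + 75 = 83
  {Pine, Ivy} + {Maris, Hadley, Maple}: 28 + 75 = 103
  {Maris} + {Pine, Ivy, Hadley, Maple}: 34 + 60 = 94
  {Pine, Maris} + {Ivy, Hadley, Maple}: 54 + 60 = 114
  {Ivy, Maris} + {Pine, Hadley, Maple}: 34 + 52 = 86
  … (15 splits in total)
  {Pine, Ivy, Maris, Hadley} + {Maple}: 55 + 22 = 77  ← best
Best: vehicle 1 Spruce → Pine → Hadley → Maris → Ivy → Spruce = 55; vehicle 2 Spruce → Maple → Spruce = 22; combined 77.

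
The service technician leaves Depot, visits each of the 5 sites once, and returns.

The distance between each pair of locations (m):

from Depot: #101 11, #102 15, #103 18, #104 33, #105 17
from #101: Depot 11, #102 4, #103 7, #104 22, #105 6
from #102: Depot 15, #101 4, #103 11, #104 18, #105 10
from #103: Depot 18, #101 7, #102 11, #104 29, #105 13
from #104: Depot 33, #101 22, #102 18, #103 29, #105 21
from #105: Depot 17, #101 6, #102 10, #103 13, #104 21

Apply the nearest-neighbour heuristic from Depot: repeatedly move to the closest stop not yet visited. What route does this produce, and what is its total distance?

At Depot the remaining stops are #101 11, #102 15, #105 17, #103 18, #104 33; go to #101.
At #101 the remaining stops are #102 4, #105 6, #103 7, #104 22; go to #102.
At #102 the remaining stops are #105 10, #103 11, #104 18; go to #105.
At #105 the remaining stops are #103 13, #104 21; go to #103.
At #103 the remaining stops are #104 29; go to #104.
Return #104→Depot: 33.
Total = 11 + 4 + 10 + 13 + 29 + 33 = 100.

Total distance 100 m via the nearest-neighbour route Depot → #101 → #102 → #105 → #103 → #104 → Depot.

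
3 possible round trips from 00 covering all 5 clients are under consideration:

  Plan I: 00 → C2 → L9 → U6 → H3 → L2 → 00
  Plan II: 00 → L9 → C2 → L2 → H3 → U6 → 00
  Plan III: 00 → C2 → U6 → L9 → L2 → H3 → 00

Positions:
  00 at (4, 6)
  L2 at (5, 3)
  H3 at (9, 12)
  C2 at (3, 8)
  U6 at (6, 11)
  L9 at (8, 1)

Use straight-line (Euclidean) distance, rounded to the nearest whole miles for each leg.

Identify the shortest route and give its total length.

Plan I: 2 + 9 + 10 + 3 + 10 + 3 = 37
Plan II: 6 + 9 + 5 + 10 + 3 + 5 = 38
Plan III: 2 + 4 + 10 + 4 + 10 + 8 = 38

37 miles — Plan I is the shortest.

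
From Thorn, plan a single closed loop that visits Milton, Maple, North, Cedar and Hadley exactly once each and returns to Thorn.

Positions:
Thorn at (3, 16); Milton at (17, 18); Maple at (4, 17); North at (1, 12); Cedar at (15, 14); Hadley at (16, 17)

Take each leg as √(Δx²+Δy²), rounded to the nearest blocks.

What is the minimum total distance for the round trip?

Thorn→Milton→Maple→North→Cedar→Hadley→Thorn: 14+13+6+14+3+13 = 63
Thorn→Milton→Maple→North→Hadley→Cedar→Thorn: 14+13+6+16+3+12 = 64
Thorn→Milton→Maple→Cedar→North→Hadley→Thorn: 14+13+11+14+16+13 = 81
Thorn→Milton→Maple→Cedar→Hadley→North→Thorn: 14+13+11+3+16+4 = 61
Thorn→Milton→Maple→Hadley→North→Cedar→Thorn: 14+13+12+16+14+12 = 81
Thorn→Milton→Maple→Hadley→Cedar→North→Thorn: 14+13+12+3+14+4 = 60
Thorn→Milton→North→Maple→Cedar→Hadley→Thorn: 14+17+6+11+3+13 = 64
Thorn→Milton→North→Maple→Hadley→Cedar→Thorn: 14+17+6+12+3+12 = 64
Thorn→Milton→North→Cedar→Maple→Hadley→Thorn: 14+17+14+11+12+13 = 81
Thorn→Milton→North→Cedar→Hadley→Maple→Thorn: 14+17+14+3+12+1 = 61
Thorn→Milton→North→Hadley→Maple→Cedar→Thorn: 14+17+16+12+11+12 = 82
Thorn→Milton→North→Hadley→Cedar→Maple→Thorn: 14+17+16+3+11+1 = 62
Thorn→Milton→Cedar→Maple→North→Hadley→Thorn: 14+4+11+6+16+13 = 64
Thorn→Milton→Cedar→Maple→Hadley→North→Thorn: 14+4+11+12+16+4 = 61
… (46 more)
Thorn→Maple→Milton→Hadley→Cedar→North→Thorn: 1+13+1+3+14+4 = 36  ← best
The minimum is 36.
One optimal route: Thorn → Maple → Milton → Hadley → Cedar → North → Thorn (or its reverse).

36 blocks — the shortest possible round trip.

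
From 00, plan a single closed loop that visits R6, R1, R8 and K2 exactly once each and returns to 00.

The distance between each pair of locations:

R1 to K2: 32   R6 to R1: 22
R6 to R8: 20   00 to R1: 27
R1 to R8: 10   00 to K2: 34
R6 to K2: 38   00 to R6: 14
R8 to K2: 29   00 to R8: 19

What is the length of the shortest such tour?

There are 12 distinct closed tours to check (reversals are equivalent).
00-R6-R1-R8-K2-00: 14+22+10+29+34 = 109
00-R6-R1-K2-R8-00: 14+22+32+29+19 = 116
00-R6-R8-R1-K2-00: 14+20+10+32+34 = 110
00-R6-R8-K2-R1-00: 14+20+29+32+27 = 122
00-R6-K2-R1-R8-00: 14+38+32+10+19 = 113
00-R6-K2-R8-R1-00: 14+38+29+10+27 = 118
00-R1-R6-R8-K2-00: 27+22+20+29+34 = 132
00-R1-R6-K2-R8-00: 27+22+38+29+19 = 135
00-R1-R8-R6-K2-00: 27+10+20+38+34 = 129
00-R1-K2-R6-R8-00: 27+32+38+20+19 = 136
00-R8-R6-R1-K2-00: 19+20+22+32+34 = 127
00-R8-R1-R6-K2-00: 19+10+22+38+34 = 123
The minimum is 109.
One optimal route: 00 → R6 → R1 → R8 → K2 → 00 (or its reverse).

Shortest round trip = 109.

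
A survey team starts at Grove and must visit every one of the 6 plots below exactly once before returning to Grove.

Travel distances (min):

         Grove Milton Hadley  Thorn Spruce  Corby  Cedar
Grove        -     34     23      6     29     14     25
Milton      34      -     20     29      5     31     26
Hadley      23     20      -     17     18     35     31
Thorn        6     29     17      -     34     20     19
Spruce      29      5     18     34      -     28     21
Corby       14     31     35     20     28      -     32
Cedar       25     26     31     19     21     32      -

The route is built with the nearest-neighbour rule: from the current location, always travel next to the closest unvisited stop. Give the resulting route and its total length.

At Grove the remaining stops are Thorn 6, Corby 14, Hadley 23, Cedar 25, Spruce 29, Milton 34; go to Thorn.
At Thorn the remaining stops are Hadley 17, Cedar 19, Corby 20, Milton 29, Spruce 34; go to Hadley.
At Hadley the remaining stops are Spruce 18, Milton 20, Cedar 31, Corby 35; go to Spruce.
At Spruce the remaining stops are Milton 5, Cedar 21, Corby 28; go to Milton.
At Milton the remaining stops are Cedar 26, Corby 31; go to Cedar.
At Cedar the remaining stops are Corby 32; go to Corby.
Return Corby→Grove: 14.
Total = 6 + 17 + 18 + 5 + 26 + 32 + 14 = 118.

118 min along Grove → Thorn → Hadley → Spruce → Milton → Cedar → Corby → Grove.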